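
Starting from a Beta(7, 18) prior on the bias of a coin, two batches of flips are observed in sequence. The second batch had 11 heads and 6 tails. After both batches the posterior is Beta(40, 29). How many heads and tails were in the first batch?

Sequential conjugate updates are equivalent to a single update on the pooled data, so total successes = posterior α − prior α and total failures = posterior β − prior β.
Total across both batches: 40−7=33 heads, 29−18=11 tails.
Subtract the second batch: 33−11=22 heads and 11−6=5 tails.

22 heads and 5 tails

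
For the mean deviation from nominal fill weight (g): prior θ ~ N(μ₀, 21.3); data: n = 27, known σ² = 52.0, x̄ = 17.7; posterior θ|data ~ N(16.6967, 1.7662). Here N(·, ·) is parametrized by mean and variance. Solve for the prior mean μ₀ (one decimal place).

μ₀ = 5.6

With known observation variance, the Normal–Normal posterior has precision τ_n = τ₀ + n/σ² and mean μ_n = (τ₀μ₀ + (n/σ²)x̄)/τ_n.
Here τ₀ = 1/21.3 = 0.046948 and τ_data = 27/52.0 = 0.519231, so τ_n = 0.566179.
Rearranging for μ₀: μ₀ = (μ_n·τ_n − τ_data·x̄)/τ₀ = (16.6967·0.566179 − 0.519231·17.7) / 0.046948 = 0.262932/0.046948 ≈ 5.6.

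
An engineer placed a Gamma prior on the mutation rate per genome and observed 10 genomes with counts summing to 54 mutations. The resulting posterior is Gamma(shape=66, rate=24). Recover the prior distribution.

Gamma–Poisson conjugacy: posterior shape = α + Σxᵢ, posterior rate = β + n.
So α = 66 − 54 = 12 and β = 24 − 10 = 14.

Gamma(shape=12, rate=14)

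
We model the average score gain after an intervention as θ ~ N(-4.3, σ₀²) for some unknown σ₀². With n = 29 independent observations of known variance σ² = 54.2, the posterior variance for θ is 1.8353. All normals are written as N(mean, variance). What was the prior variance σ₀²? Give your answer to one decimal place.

Posterior precision equals prior precision plus data precision: 1/σ_n² = 1/σ₀² + n/σ².
So 1/σ₀² = 1/1.8353 − 29/54.2 = 0.544870 − 0.535055 = 0.009815.
Hence σ₀² = 1/0.009815 ≈ 101.9.

σ₀² = 101.9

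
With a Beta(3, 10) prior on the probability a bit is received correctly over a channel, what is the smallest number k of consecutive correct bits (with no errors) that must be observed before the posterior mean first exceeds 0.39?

k = 4

After k correct bits and 0 errors the posterior is Beta(3+k, 10), with mean (3+k)/(3+10+k).
Set (3+k)/(13+k) > 0.39 and solve: k > (0.39·13 − 3)/(1 − 0.39) = 3.393.
The smallest integer exceeding 3.393 is 4, and checking k=4: (7)/(17) = 0.4118 > 0.39.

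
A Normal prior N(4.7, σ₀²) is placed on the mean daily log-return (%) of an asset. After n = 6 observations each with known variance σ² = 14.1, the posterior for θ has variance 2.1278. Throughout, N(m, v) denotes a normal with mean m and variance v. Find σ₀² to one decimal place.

σ₀² = 22.5

Posterior precision equals prior precision plus data precision: 1/σ_n² = 1/σ₀² + n/σ².
So 1/σ₀² = 1/2.1278 − 6/14.1 = 0.469969 − 0.425532 = 0.044437.
Hence σ₀² = 1/0.044437 ≈ 22.5.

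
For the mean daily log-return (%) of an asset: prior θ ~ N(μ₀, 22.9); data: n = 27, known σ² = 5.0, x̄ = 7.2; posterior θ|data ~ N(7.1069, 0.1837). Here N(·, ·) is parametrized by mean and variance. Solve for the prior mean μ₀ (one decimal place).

The posterior mean is a precision-weighted average: μ_n = (τ₀μ₀ + τ_data·x̄)/(τ₀+τ_data), with τ₀=1/σ₀² and τ_data=n/σ².
Here τ₀ = 1/22.9 = 0.043668 and τ_data = 27/5.0 = 5.400000, so τ_n = 5.443668.
Rearranging for μ₀: μ₀ = (μ_n·τ_n − τ_data·x̄)/τ₀ = (7.1069·5.443668 − 5.400000·7.2) / 0.043668 = -0.192396/0.043668 ≈ -4.4.

μ₀ = -4.4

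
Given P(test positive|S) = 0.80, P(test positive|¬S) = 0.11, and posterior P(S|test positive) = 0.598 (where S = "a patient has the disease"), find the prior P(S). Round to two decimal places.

P(S) = 0.17

In odds form, posterior odds = prior odds × likelihood ratio, so prior odds = posterior odds ÷ LR.
Posterior odds = 0.598/(1−0.598) = 1.4876. LR = 0.80/0.11 = 7.2727.
Prior odds = 1.4876/7.2727 = 0.2045, so P(S) = 0.2045/(1+0.2045) ≈ 0.17.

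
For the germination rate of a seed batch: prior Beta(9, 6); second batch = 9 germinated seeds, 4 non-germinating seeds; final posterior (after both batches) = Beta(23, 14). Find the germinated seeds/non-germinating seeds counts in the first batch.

5 germinated seeds and 4 non-germinating seeds

Sequential conjugate updates are equivalent to a single update on the pooled data, so total successes = posterior α − prior α and total failures = posterior β − prior β.
Total across both batches: 23−9=14 germinated seeds, 14−6=8 non-germinating seeds.
Subtract the second batch: 14−9=5 germinated seeds and 8−4=4 non-germinating seeds.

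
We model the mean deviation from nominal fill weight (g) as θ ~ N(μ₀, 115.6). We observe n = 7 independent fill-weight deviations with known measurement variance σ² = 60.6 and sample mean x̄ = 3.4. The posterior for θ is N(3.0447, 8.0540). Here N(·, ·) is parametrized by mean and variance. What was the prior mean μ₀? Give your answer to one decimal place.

The posterior mean is a precision-weighted average: μ_n = (τ₀μ₀ + τ_data·x̄)/(τ₀+τ_data), with τ₀=1/σ₀² and τ_data=n/σ².
Here τ₀ = 1/115.6 = 0.008651 and τ_data = 7/60.6 = 0.115512, so τ_n = 0.124163.
Rearranging for μ₀: μ₀ = (μ_n·τ_n − τ_data·x̄)/τ₀ = (3.0447·0.124163 − 0.115512·3.4) / 0.008651 = -0.014702/0.008651 ≈ -1.7.

μ₀ = -1.7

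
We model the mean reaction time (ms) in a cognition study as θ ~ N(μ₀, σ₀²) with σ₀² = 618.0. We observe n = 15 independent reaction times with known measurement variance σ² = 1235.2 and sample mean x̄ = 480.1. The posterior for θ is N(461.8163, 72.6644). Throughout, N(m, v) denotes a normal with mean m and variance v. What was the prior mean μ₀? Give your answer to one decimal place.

μ₀ = 324.6

The posterior mean is a precision-weighted average: μ_n = (τ₀μ₀ + τ_data·x̄)/(τ₀+τ_data), with τ₀=1/σ₀² and τ_data=n/σ².
Here τ₀ = 1/618.0 = 0.001618 and τ_data = 15/1235.2 = 0.012144, so τ_n = 0.013762.
Rearranging for μ₀: μ₀ = (μ_n·τ_n − τ_data·x̄)/τ₀ = (461.8163·0.013762 − 0.012144·480.1) / 0.001618 = 0.525182/0.001618 ≈ 324.6.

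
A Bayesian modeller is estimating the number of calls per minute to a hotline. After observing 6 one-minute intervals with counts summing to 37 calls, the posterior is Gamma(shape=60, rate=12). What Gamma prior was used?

Gamma(shape=23, rate=6)

A Gamma(α, β) prior (rate parametrization) on a Poisson rate with n observations summing to S gives posterior Gamma(α+S, β+n).
So α = 60 − 37 = 23 and β = 12 − 6 = 6.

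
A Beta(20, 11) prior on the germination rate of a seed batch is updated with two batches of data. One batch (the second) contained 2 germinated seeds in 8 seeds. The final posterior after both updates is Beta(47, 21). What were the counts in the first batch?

25 germinated seeds and 4 non-germinating seeds

Because Beta–binomial updating is additive in the counts, the combined data contributed (α_post−α_prior, β_post−β_prior) successes and failures.
Total across both batches: 47−20=27 germinated seeds, 21−11=10 non-germinating seeds.
Subtract the second batch: 27−2=25 germinated seeds and 10−6=4 non-germinating seeds.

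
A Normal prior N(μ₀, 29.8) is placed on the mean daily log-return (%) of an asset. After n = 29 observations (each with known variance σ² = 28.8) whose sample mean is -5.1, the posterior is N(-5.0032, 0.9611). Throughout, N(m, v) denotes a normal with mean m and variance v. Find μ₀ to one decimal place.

μ₀ = -2.1

With known observation variance, the Normal–Normal posterior has precision τ_n = τ₀ + n/σ² and mean μ_n = (τ₀μ₀ + (n/σ²)x̄)/τ_n.
Here τ₀ = 1/29.8 = 0.033557 and τ_data = 29/28.8 = 1.006944, so τ_n = 1.040501.
Rearranging for μ₀: μ₀ = (μ_n·τ_n − τ_data·x̄)/τ₀ = (-5.0032·1.040501 − 1.006944·-5.1) / 0.033557 = -0.070420/0.033557 ≈ -2.1.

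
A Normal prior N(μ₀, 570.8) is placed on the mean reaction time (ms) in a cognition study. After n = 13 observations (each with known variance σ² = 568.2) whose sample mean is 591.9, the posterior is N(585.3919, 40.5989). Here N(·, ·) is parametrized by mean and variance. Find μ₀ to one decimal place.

With known observation variance, the Normal–Normal posterior has precision τ_n = τ₀ + n/σ² and mean μ_n = (τ₀μ₀ + (n/σ²)x̄)/τ_n.
Here τ₀ = 1/570.8 = 0.001752 and τ_data = 13/568.2 = 0.022879, so τ_n = 0.024631.
Rearranging for μ₀: μ₀ = (μ_n·τ_n − τ_data·x̄)/τ₀ = (585.3919·0.024631 − 0.022879·591.9) / 0.001752 = 0.876708/0.001752 ≈ 500.4.

μ₀ = 500.4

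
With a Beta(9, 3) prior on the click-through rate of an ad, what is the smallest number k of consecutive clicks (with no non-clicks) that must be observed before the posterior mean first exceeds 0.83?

k = 6

After k clicks and 0 non-clicks the posterior is Beta(9+k, 3), with mean (9+k)/(9+3+k).
Set (9+k)/(12+k) > 0.83 and solve: k > (0.83·12 − 9)/(1 − 0.83) = 5.647.
The smallest integer exceeding 5.647 is 6.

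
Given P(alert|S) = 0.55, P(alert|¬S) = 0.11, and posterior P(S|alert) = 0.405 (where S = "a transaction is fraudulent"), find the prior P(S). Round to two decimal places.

P(S) = 0.12

In odds form, posterior odds = prior odds × likelihood ratio, so prior odds = posterior odds ÷ LR.
Posterior odds = 0.405/(1−0.405) = 0.6807. LR = 0.55/0.11 = 5.0000.
Prior odds = 0.6807/5.0000 = 0.1361, so P(S) = 0.1361/(1+0.1361) ≈ 0.12.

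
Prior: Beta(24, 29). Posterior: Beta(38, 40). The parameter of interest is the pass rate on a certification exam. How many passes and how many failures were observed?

14 passes and 11 failures

Under Beta–binomial conjugacy the posterior parameters are (a+s, b+f).
Match parameters: s=38−24=14, f=40−29=11.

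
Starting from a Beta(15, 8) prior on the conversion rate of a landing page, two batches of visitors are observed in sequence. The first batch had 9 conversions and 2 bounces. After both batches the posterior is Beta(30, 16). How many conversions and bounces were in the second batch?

Sequential conjugate updates are equivalent to a single update on the pooled data, so total successes = posterior α − prior α and total failures = posterior β − prior β.
Total across both batches: 30−15=15 conversions, 16−8=8 bounces.
Subtract the first batch: 15−9=6 conversions and 8−2=6 bounces.

6 conversions and 6 bounces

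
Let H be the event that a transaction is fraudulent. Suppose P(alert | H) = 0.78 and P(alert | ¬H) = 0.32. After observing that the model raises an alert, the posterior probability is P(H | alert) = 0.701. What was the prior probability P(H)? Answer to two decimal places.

P(H) = 0.49

Bayes' rule in odds form gives O(H|E) = O(H)·[P(E|H)/P(E|¬H)], hence O(H) = O(H|E)/LR.
Posterior odds = 0.701/(1−0.701) = 2.3445. LR = 0.78/0.32 = 2.4375.
Prior odds = 2.3445/2.4375 = 0.9618, so P(H) = 0.9618/(1+0.9618) ≈ 0.49.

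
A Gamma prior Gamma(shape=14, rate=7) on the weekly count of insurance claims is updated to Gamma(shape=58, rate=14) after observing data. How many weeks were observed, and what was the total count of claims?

Gamma–Poisson conjugacy: posterior shape = α + Σxᵢ, posterior rate = β + n.
Matching: Σxᵢ = 58 − 14 = 44 and n = 14 − 7 = 7.

n = 7 weeks with total 44 claims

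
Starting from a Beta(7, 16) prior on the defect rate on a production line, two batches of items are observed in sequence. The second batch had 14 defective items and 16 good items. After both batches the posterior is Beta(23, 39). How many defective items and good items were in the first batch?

2 defective items and 7 good items

Because Beta–binomial updating is additive in the counts, the combined data contributed (α_post−α_prior, β_post−β_prior) successes and failures.
Total across both batches: 23−7=16 defective items, 39−16=23 good items.
Subtract the second batch: 16−14=2 defective items and 23−16=7 good items.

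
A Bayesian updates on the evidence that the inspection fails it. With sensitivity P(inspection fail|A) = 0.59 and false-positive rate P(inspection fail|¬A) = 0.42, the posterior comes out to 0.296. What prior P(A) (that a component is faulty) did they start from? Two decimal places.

In odds form, posterior odds = prior odds × likelihood ratio, so prior odds = posterior odds ÷ LR.
Posterior odds = 0.296/(1−0.296) = 0.4205. LR = 0.59/0.42 = 1.4048.
Prior odds = 0.4205/1.4048 = 0.2993, so P(A) = 0.2993/(1+0.2993) ≈ 0.23.

P(A) = 0.23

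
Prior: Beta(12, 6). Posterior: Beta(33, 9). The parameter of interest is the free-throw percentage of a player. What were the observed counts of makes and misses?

A Beta(a, b) prior with s successes and f failures in binomial data gives a Beta(a+s, b+f) posterior.
So s = 33 − 12 = 21 and f = 9 − 6 = 3.

21 makes and 3 misses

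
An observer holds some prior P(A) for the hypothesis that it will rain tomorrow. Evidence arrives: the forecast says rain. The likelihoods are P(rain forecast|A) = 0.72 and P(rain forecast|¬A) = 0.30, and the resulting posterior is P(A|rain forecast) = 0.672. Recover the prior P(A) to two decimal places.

In odds form, posterior odds = prior odds × likelihood ratio, so prior odds = posterior odds ÷ LR.
Posterior odds = 0.672/(1−0.672) = 2.0488. LR = 0.72/0.30 = 2.4000.
Prior odds = 2.0488/2.4000 = 0.8537, so P(A) = 0.8537/(1+0.8537) ≈ 0.46.

P(A) = 0.46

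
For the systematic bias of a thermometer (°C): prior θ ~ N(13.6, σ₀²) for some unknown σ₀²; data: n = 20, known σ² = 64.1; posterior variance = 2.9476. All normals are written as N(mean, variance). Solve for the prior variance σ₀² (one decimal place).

σ₀² = 36.7

For the Normal–Normal model with known σ², precisions add: τ_n = τ₀ + n/σ².
So 1/σ₀² = 1/2.9476 − 20/64.1 = 0.339259 − 0.312012 = 0.027247.
Hence σ₀² = 1/0.027247 ≈ 36.7.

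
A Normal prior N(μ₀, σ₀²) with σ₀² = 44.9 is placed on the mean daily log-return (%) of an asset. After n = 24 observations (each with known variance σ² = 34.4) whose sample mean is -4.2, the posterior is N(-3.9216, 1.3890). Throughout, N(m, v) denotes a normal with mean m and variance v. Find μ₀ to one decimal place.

The posterior mean is a precision-weighted average: μ_n = (τ₀μ₀ + τ_data·x̄)/(τ₀+τ_data), with τ₀=1/σ₀² and τ_data=n/σ².
Here τ₀ = 1/44.9 = 0.022272 and τ_data = 24/34.4 = 0.697674, so τ_n = 0.719946.
Rearranging for μ₀: μ₀ = (μ_n·τ_n − τ_data·x̄)/τ₀ = (-3.9216·0.719946 − 0.697674·-4.2) / 0.022272 = 0.106891/0.022272 ≈ 4.8.

μ₀ = 4.8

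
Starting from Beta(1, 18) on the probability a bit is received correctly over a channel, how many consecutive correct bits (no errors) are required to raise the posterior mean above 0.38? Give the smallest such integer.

k = 11

After k correct bits and 0 errors the posterior is Beta(1+k, 18), with mean (1+k)/(1+18+k).
Set (1+k)/(19+k) > 0.38 and solve: k > (0.38·19 − 1)/(1 − 0.38) = 10.032.
The smallest integer exceeding 10.032 is 11, and checking k=11: (12)/(30) = 0.4000 > 0.38.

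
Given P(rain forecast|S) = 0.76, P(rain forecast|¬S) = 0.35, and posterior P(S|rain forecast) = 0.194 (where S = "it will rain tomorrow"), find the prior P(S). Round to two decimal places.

P(S) = 0.10

In odds form, posterior odds = prior odds × likelihood ratio, so prior odds = posterior odds ÷ LR.
Posterior odds = 0.194/(1−0.194) = 0.2407. LR = 0.76/0.35 = 2.1714.
Prior odds = 0.2407/2.1714 = 0.1109, so P(S) = 0.1109/(1+0.1109) ≈ 0.10.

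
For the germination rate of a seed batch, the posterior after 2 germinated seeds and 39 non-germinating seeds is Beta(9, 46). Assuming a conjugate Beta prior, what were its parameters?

Beta(7, 7)

A Beta(a, b) prior with s successes and f failures in binomial data gives a Beta(a+s, b+f) posterior.
Subtract the data counts: 9−2=7, 46−39=7.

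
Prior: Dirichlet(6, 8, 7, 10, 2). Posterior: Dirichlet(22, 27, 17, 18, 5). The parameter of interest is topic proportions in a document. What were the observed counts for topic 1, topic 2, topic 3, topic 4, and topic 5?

counts (16, 19, 10, 8, 3)

For a Dirichlet(α) prior with multinomial counts c, the posterior is Dirichlet(α + c) componentwise.
Counts are posterior − prior componentwise: 22−6=16, 27−8=19, 17−7=10, 18−10=8, 5−2=3.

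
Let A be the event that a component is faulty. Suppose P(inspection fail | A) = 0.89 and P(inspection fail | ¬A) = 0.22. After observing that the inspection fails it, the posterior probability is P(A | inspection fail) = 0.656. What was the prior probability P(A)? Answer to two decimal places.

In odds form, posterior odds = prior odds × likelihood ratio, so prior odds = posterior odds ÷ LR.
Posterior odds = 0.656/(1−0.656) = 1.9070. LR = 0.89/0.22 = 4.0455.
Prior odds = 1.9070/4.0455 = 0.4714, so P(A) = 0.4714/(1+0.4714) ≈ 0.32.

P(A) = 0.32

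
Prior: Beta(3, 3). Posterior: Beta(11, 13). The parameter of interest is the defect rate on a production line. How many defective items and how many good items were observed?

A Beta(a, b) prior with s successes and f failures in binomial data gives a Beta(a+s, b+f) posterior.
Match parameters: s=11−3=8, f=13−3=10.

8 defective items and 10 good items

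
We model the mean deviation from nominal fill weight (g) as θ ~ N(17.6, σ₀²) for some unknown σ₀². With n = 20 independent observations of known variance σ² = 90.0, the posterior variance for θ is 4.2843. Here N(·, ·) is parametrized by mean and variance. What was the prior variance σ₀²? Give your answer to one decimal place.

For the Normal–Normal model with known σ², precisions add: τ_n = τ₀ + n/σ².
So 1/σ₀² = 1/4.2843 − 20/90.0 = 0.233410 − 0.222222 = 0.011188.
Hence σ₀² = 1/0.011188 ≈ 89.4.

σ₀² = 89.4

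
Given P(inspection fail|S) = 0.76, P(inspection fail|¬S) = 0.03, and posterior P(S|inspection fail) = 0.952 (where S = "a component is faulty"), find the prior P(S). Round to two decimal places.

P(S) = 0.44

In odds form, posterior odds = prior odds × likelihood ratio, so prior odds = posterior odds ÷ LR.
Posterior odds = 0.952/(1−0.952) = 19.8333. LR = 0.76/0.03 = 25.3333.
Prior odds = 19.8333/25.3333 = 0.7829, so P(S) = 0.7829/(1+0.7829) ≈ 0.44.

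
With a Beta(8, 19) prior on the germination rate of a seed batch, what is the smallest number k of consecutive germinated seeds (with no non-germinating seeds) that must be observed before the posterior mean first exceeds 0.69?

After k germinated seeds and 0 non-germinating seeds the posterior is Beta(8+k, 19), with mean (8+k)/(8+19+k).
Set (8+k)/(27+k) > 0.69 and solve: k > (0.69·27 − 8)/(1 − 0.69) = 34.290.
The smallest integer exceeding 34.290 is 35, and checking k=35: (43)/(62) = 0.6935 > 0.69.

k = 35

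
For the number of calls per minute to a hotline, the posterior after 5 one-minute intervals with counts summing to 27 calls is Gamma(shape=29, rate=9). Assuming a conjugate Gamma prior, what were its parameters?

Gamma(shape=2, rate=4)

Gamma–Poisson conjugacy: posterior shape = α + Σxᵢ, posterior rate = β + n.
So α = 29 − 27 = 2 and β = 9 − 5 = 4.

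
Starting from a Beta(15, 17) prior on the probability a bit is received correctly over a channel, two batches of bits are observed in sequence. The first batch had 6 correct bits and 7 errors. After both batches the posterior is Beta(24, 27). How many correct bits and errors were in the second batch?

3 correct bits and 3 errors

Because Beta–binomial updating is additive in the counts, the combined data contributed (α_post−α_prior, β_post−β_prior) successes and failures.
Total across both batches: 24−15=9 correct bits, 27−17=10 errors.
Subtract the first batch: 9−6=3 correct bits and 10−7=3 errors.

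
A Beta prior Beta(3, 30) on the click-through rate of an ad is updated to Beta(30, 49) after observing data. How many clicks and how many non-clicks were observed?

Beta is conjugate to the binomial likelihood: posterior = Beta(a+s, b+f).
Match parameters: s=30−3=27, f=49−30=19.

27 clicks and 19 non-clicks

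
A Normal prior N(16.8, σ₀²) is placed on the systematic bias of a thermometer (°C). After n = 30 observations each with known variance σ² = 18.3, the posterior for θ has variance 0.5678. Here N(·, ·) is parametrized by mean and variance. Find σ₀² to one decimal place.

For the Normal–Normal model with known σ², precisions add: τ_n = τ₀ + n/σ².
So 1/σ₀² = 1/0.5678 − 30/18.3 = 1.761184 − 1.639344 = 0.121840.
Hence σ₀² = 1/0.121840 ≈ 8.2.

σ₀² = 8.2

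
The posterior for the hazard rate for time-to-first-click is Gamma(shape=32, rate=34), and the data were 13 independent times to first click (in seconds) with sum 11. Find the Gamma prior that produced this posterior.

Gamma–exponential conjugacy: posterior shape = α + n, posterior rate = β + Σtᵢ.
So α = 32 − 13 = 19 and β = 34 − 11 = 23.

Gamma(shape=19, rate=23)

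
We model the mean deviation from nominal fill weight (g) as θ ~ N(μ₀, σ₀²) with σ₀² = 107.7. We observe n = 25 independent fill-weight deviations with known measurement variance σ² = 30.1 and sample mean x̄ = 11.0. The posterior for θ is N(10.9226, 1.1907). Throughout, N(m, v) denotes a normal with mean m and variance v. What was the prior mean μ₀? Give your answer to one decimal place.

μ₀ = 4.0

The posterior mean is a precision-weighted average: μ_n = (τ₀μ₀ + τ_data·x̄)/(τ₀+τ_data), with τ₀=1/σ₀² and τ_data=n/σ².
Here τ₀ = 1/107.7 = 0.009285 and τ_data = 25/30.1 = 0.830565, so τ_n = 0.839850.
Rearranging for μ₀: μ₀ = (μ_n·τ_n − τ_data·x̄)/τ₀ = (10.9226·0.839850 − 0.830565·11.0) / 0.009285 = 0.037131/0.009285 ≈ 4.0.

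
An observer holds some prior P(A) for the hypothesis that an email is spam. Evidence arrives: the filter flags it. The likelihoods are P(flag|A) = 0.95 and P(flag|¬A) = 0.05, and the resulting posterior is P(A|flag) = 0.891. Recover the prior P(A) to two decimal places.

P(A) = 0.30

Bayes' rule in odds form gives O(A|E) = O(A)·[P(E|A)/P(E|¬A)], hence O(A) = O(A|E)/LR.
Posterior odds = 0.891/(1−0.891) = 8.1743. LR = 0.95/0.05 = 19.0000.
Prior odds = 8.1743/19.0000 = 0.4302, so P(A) = 0.4302/(1+0.4302) ≈ 0.30.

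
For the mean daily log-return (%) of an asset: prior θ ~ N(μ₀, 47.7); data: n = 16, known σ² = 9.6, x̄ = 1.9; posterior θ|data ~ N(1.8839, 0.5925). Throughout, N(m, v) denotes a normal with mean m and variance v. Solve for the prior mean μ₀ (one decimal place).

μ₀ = 0.6

The posterior mean is a precision-weighted average: μ_n = (τ₀μ₀ + τ_data·x̄)/(τ₀+τ_data), with τ₀=1/σ₀² and τ_data=n/σ².
Here τ₀ = 1/47.7 = 0.020964 and τ_data = 16/9.6 = 1.666667, so τ_n = 1.687631.
Rearranging for μ₀: μ₀ = (μ_n·τ_n − τ_data·x̄)/τ₀ = (1.8839·1.687631 − 1.666667·1.9) / 0.020964 = 0.012661/0.020964 ≈ 0.6.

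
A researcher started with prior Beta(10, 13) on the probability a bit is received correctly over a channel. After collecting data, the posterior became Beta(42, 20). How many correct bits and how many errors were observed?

32 correct bits and 7 errors

A Beta(α, β) prior with s successes and f failures in binomial data gives a Beta(α+s, β+f) posterior.
Match parameters: s=42−10=32, f=20−13=7.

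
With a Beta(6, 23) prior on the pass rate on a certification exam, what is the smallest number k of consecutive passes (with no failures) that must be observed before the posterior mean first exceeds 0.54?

k = 22

After k passes and 0 failures the posterior is Beta(6+k, 23), with mean (6+k)/(6+23+k).
Set (6+k)/(29+k) > 0.54 and solve: k > (0.54·29 − 6)/(1 − 0.54) = 21.000.
The smallest integer exceeding 21.000 is 22, and checking k=22: (28)/(51) = 0.5490 > 0.54.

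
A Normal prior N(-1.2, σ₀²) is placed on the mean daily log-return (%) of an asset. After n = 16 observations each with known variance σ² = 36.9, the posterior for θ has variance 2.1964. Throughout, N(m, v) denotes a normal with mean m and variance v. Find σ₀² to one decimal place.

σ₀² = 46.1

For the Normal–Normal model with known σ², precisions add: τ_n = τ₀ + n/σ².
So 1/σ₀² = 1/2.1964 − 16/36.9 = 0.455290 − 0.433604 = 0.021686.
Hence σ₀² = 1/0.021686 ≈ 46.1.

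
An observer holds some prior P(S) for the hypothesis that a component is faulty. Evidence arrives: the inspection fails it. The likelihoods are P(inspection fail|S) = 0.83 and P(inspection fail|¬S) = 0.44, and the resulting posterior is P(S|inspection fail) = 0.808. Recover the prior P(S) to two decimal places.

P(S) = 0.69

Bayes' rule in odds form gives O(S|E) = O(S)·[P(E|S)/P(E|¬S)], hence O(S) = O(S|E)/LR.
Posterior odds = 0.808/(1−0.808) = 4.2083. LR = 0.83/0.44 = 1.8864.
Prior odds = 4.2083/1.8864 = 2.2309, so P(S) = 2.2309/(1+2.2309) ≈ 0.69.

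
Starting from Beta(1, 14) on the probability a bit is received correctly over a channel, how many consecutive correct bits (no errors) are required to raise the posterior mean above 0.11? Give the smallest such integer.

k = 1

After k correct bits and 0 errors the posterior is Beta(1+k, 14), with mean (1+k)/(1+14+k).
Set (1+k)/(15+k) > 0.11 and solve: k > (0.11·15 − 1)/(1 − 0.11) = 0.730.
The smallest integer exceeding 0.730 is 1.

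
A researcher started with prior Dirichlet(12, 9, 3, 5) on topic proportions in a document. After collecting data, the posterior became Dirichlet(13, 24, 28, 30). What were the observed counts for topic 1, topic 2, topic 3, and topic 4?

counts (1, 15, 25, 25)

For a Dirichlet(α) prior with multinomial counts c, the posterior is Dirichlet(α + c) componentwise.
Counts are posterior − prior componentwise: 13−12=1, 24−9=15, 28−3=25, 30−5=25.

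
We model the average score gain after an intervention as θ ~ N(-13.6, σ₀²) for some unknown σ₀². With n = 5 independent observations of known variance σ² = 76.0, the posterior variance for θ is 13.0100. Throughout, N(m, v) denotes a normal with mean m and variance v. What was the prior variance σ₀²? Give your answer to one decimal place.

For the Normal–Normal model with known σ², precisions add: τ_n = τ₀ + n/σ².
So 1/σ₀² = 1/13.0100 − 5/76.0 = 0.076864 − 0.065789 = 0.011075.
Hence σ₀² = 1/0.011075 ≈ 90.3.

σ₀² = 90.3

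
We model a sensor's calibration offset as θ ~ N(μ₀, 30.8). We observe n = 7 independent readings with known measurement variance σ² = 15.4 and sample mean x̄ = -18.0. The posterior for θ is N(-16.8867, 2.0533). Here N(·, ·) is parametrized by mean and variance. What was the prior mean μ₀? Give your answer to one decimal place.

μ₀ = -1.3

With known observation variance, the Normal–Normal posterior has precision τ_n = τ₀ + n/σ² and mean μ_n = (τ₀μ₀ + (n/σ²)x̄)/τ_n.
Here τ₀ = 1/30.8 = 0.032468 and τ_data = 7/15.4 = 0.454545, so τ_n = 0.487013.
Rearranging for μ₀: μ₀ = (μ_n·τ_n − τ_data·x̄)/τ₀ = (-16.8867·0.487013 − 0.454545·-18.0) / 0.032468 = -0.042232/0.032468 ≈ -1.3.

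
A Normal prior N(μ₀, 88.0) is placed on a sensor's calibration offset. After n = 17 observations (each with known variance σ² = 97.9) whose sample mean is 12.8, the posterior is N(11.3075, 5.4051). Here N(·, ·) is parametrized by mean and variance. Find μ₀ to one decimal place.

The posterior mean is a precision-weighted average: μ_n = (τ₀μ₀ + τ_data·x̄)/(τ₀+τ_data), with τ₀=1/σ₀² and τ_data=n/σ².
Here τ₀ = 1/88.0 = 0.011364 and τ_data = 17/97.9 = 0.173647, so τ_n = 0.185011.
Rearranging for μ₀: μ₀ = (μ_n·τ_n − τ_data·x̄)/τ₀ = (11.3075·0.185011 − 0.173647·12.8) / 0.011364 = -0.130670/0.011364 ≈ -11.5.

μ₀ = -11.5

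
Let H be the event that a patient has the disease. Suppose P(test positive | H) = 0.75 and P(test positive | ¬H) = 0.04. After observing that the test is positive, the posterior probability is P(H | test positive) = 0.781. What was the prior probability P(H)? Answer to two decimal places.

P(H) = 0.16

In odds form, posterior odds = prior odds × likelihood ratio, so prior odds = posterior odds ÷ LR.
Posterior odds = 0.781/(1−0.781) = 3.5662. LR = 0.75/0.04 = 18.7500.
Prior odds = 3.5662/18.7500 = 0.1902, so P(H) = 0.1902/(1+0.1902) ≈ 0.16.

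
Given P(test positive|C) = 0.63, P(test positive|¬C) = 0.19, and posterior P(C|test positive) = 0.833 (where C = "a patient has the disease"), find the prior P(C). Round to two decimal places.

In odds form, posterior odds = prior odds × likelihood ratio, so prior odds = posterior odds ÷ LR.
Posterior odds = 0.833/(1−0.833) = 4.9880. LR = 0.63/0.19 = 3.3158.
Prior odds = 4.9880/3.3158 = 1.5043, so P(C) = 1.5043/(1+1.5043) ≈ 0.60.

P(C) = 0.60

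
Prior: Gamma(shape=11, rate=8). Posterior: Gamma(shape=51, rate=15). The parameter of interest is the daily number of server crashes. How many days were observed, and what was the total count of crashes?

A Gamma(α, β) prior (rate parametrization) on a Poisson rate with n observations summing to S gives posterior Gamma(α+S, β+n).
Matching: Σxᵢ = 51 − 11 = 40 and n = 15 − 8 = 7.

n = 7 days with total 40 crashes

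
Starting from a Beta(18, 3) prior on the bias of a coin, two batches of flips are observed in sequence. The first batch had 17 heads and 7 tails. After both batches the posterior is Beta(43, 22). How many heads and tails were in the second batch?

8 heads and 12 tails

Because Beta–binomial updating is additive in the counts, the combined data contributed (α_post−α_prior, β_post−β_prior) successes and failures.
Total across both batches: 43−18=25 heads, 22−3=19 tails.
Subtract the first batch: 25−17=8 heads and 19−7=12 tails.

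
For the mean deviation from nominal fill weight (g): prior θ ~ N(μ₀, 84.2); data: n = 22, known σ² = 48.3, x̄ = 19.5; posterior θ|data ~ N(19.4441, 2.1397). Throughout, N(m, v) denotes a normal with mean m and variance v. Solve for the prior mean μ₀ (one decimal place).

μ₀ = 17.3

The posterior mean is a precision-weighted average: μ_n = (τ₀μ₀ + τ_data·x̄)/(τ₀+τ_data), with τ₀=1/σ₀² and τ_data=n/σ².
Here τ₀ = 1/84.2 = 0.011876 and τ_data = 22/48.3 = 0.455487, so τ_n = 0.467363.
Rearranging for μ₀: μ₀ = (μ_n·τ_n − τ_data·x̄)/τ₀ = (19.4441·0.467363 − 0.455487·19.5) / 0.011876 = 0.205456/0.011876 ≈ 17.3.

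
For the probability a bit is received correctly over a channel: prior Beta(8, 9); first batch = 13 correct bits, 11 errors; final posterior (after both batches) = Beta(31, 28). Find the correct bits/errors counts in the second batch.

Because Beta–binomial updating is additive in the counts, the combined data contributed (α_post−α_prior, β_post−β_prior) successes and failures.
Total across both batches: 31−8=23 correct bits, 28−9=19 errors.
Subtract the first batch: 23−13=10 correct bits and 19−11=8 errors.

10 correct bits and 8 errors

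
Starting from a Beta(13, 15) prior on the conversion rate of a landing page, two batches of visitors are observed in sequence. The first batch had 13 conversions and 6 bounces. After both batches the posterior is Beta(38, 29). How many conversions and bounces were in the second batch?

Because Beta–binomial updating is additive in the counts, the combined data contributed (α_post−α_prior, β_post−β_prior) successes and failures.
Total across both batches: 38−13=25 conversions, 29−15=14 bounces.
Subtract the first batch: 25−13=12 conversions and 14−6=8 bounces.

12 conversions and 8 bounces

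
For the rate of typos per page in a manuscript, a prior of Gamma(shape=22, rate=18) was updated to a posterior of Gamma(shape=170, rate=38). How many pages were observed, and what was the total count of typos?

A Gamma(α, β) prior (rate parametrization) on a Poisson rate with n observations summing to S gives posterior Gamma(α+S, β+n).
Matching: Σxᵢ = 170 − 22 = 148 and n = 38 − 18 = 20.

n = 20 pages with total 148 typos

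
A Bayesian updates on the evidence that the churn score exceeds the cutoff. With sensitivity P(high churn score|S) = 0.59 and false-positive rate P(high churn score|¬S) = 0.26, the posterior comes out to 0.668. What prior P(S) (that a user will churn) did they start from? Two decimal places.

P(S) = 0.47

Bayes' rule in odds form gives O(S|E) = O(S)·[P(E|S)/P(E|¬S)], hence O(S) = O(S|E)/LR.
Posterior odds = 0.668/(1−0.668) = 2.0120. LR = 0.59/0.26 = 2.2692.
Prior odds = 2.0120/2.2692 = 0.8867, so P(S) = 0.8867/(1+0.8867) ≈ 0.47.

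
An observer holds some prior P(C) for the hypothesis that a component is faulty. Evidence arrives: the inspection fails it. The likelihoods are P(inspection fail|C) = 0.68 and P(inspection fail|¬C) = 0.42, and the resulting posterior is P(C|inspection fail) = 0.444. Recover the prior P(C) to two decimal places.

In odds form, posterior odds = prior odds × likelihood ratio, so prior odds = posterior odds ÷ LR.
Posterior odds = 0.444/(1−0.444) = 0.7986. LR = 0.68/0.42 = 1.6190.
Prior odds = 0.7986/1.6190 = 0.4933, so P(C) = 0.4933/(1+0.4933) ≈ 0.33.

P(C) = 0.33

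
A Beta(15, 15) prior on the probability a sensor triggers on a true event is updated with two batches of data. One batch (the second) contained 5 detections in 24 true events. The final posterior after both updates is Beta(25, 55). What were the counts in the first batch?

Because Beta–binomial updating is additive in the counts, the combined data contributed (α_post−α_prior, β_post−β_prior) successes and failures.
Total across both batches: 25−15=10 detections, 55−15=40 misses.
Subtract the second batch: 10−5=5 detections and 40−19=21 misses.

5 detections and 21 misses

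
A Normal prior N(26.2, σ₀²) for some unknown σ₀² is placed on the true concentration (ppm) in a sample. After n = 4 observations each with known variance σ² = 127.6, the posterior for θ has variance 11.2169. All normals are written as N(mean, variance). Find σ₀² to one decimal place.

σ₀² = 17.3

For the Normal–Normal model with known σ², precisions add: τ_n = τ₀ + n/σ².
So 1/σ₀² = 1/11.2169 − 4/127.6 = 0.089151 − 0.031348 = 0.057803.
Hence σ₀² = 1/0.057803 ≈ 17.3.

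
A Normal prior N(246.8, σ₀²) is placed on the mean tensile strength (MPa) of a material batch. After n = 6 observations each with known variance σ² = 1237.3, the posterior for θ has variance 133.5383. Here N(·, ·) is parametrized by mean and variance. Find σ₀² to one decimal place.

Posterior precision equals prior precision plus data precision: 1/σ_n² = 1/σ₀² + n/σ².
So 1/σ₀² = 1/133.5383 − 6/1237.3 = 0.007488 − 0.004849 = 0.002639.
Hence σ₀² = 1/0.002639 ≈ 378.9.

σ₀² = 378.9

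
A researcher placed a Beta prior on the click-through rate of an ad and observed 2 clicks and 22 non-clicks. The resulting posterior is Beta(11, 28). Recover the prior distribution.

A Beta(α, β) prior with s successes and f failures in binomial data gives a Beta(α+s, β+f) posterior.
Subtract the data counts: 11−2=9, 28−22=6.

Beta(9, 6)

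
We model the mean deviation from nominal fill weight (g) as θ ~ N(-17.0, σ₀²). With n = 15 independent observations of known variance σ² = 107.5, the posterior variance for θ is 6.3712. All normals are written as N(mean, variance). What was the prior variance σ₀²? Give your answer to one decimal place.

σ₀² = 57.4

Posterior precision equals prior precision plus data precision: 1/σ_n² = 1/σ₀² + n/σ².
So 1/σ₀² = 1/6.3712 − 15/107.5 = 0.156956 − 0.139535 = 0.017421.
Hence σ₀² = 1/0.017421 ≈ 57.4.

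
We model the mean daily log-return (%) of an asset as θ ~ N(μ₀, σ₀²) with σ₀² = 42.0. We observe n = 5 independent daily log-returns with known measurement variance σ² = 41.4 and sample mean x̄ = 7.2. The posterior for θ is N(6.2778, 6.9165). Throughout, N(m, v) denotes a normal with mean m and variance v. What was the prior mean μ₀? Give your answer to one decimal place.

μ₀ = 1.6

The posterior mean is a precision-weighted average: μ_n = (τ₀μ₀ + τ_data·x̄)/(τ₀+τ_data), with τ₀=1/σ₀² and τ_data=n/σ².
Here τ₀ = 1/42.0 = 0.023810 and τ_data = 5/41.4 = 0.120773, so τ_n = 0.144583.
Rearranging for μ₀: μ₀ = (μ_n·τ_n − τ_data·x̄)/τ₀ = (6.2778·0.144583 − 0.120773·7.2) / 0.023810 = 0.038098/0.023810 ≈ 1.6.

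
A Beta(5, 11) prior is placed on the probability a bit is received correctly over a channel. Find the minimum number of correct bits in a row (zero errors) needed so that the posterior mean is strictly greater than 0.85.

After k correct bits and 0 errors the posterior is Beta(5+k, 11), with mean (5+k)/(5+11+k).
Set (5+k)/(16+k) > 0.85 and solve: k > (0.85·16 − 5)/(1 − 0.85) = 57.333.
The smallest integer exceeding 57.333 is 58, and checking k=58: (63)/(74) = 0.8514 > 0.85.

k = 58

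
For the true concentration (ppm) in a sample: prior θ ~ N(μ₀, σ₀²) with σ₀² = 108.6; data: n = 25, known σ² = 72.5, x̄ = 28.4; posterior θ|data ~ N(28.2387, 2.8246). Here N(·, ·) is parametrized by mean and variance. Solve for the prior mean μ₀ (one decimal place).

μ₀ = 22.2

The posterior mean is a precision-weighted average: μ_n = (τ₀μ₀ + τ_data·x̄)/(τ₀+τ_data), with τ₀=1/σ₀² and τ_data=n/σ².
Here τ₀ = 1/108.6 = 0.009208 and τ_data = 25/72.5 = 0.344828, so τ_n = 0.354036.
Rearranging for μ₀: μ₀ = (μ_n·τ_n − τ_data·x̄)/τ₀ = (28.2387·0.354036 − 0.344828·28.4) / 0.009208 = 0.204401/0.009208 ≈ 22.2.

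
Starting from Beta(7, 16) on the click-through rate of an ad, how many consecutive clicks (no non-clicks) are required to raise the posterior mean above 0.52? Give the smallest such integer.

After k clicks and 0 non-clicks the posterior is Beta(7+k, 16), with mean (7+k)/(7+16+k).
Set (7+k)/(23+k) > 0.52 and solve: k > (0.52·23 − 7)/(1 − 0.52) = 10.333.
The smallest integer exceeding 10.333 is 11.

k = 11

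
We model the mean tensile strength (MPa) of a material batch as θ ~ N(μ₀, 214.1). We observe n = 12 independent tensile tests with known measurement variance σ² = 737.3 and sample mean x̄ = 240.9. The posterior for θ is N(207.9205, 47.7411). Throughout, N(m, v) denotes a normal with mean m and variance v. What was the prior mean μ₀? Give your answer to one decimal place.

μ₀ = 93.0

With known observation variance, the Normal–Normal posterior has precision τ_n = τ₀ + n/σ² and mean μ_n = (τ₀μ₀ + (n/σ²)x̄)/τ_n.
Here τ₀ = 1/214.1 = 0.004671 and τ_data = 12/737.3 = 0.016276, so τ_n = 0.020947.
Rearranging for μ₀: μ₀ = (μ_n·τ_n − τ_data·x̄)/τ₀ = (207.9205·0.020947 − 0.016276·240.9) / 0.004671 = 0.434422/0.004671 ≈ 93.0.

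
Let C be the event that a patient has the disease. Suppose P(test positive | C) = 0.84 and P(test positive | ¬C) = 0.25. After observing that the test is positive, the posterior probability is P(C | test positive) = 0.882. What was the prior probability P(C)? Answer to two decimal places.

P(C) = 0.69

In odds form, posterior odds = prior odds × likelihood ratio, so prior odds = posterior odds ÷ LR.
Posterior odds = 0.882/(1−0.882) = 7.4746. LR = 0.84/0.25 = 3.3600.
Prior odds = 7.4746/3.3600 = 2.2246, so P(C) = 2.2246/(1+2.2246) ≈ 0.69.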